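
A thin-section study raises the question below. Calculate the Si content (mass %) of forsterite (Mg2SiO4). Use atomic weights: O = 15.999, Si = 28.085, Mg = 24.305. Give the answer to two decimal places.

Formula mass = 2×24.305 + 1×28.085 + 4×15.999 = 140.691 g/mol, of which 28.085 g is Si.
So Si makes up 28.085/140.691 = 0.1996 of the mass, i.e. 19.96%.

19.96 mass %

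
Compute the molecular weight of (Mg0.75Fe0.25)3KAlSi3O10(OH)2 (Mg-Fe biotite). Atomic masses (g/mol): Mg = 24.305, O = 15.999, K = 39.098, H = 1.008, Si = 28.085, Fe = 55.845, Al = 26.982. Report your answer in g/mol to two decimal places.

M = 2.25*24.305 + 0.75*55.845 + 1*39.098 + 1*26.982 + 3*28.085 + 12*15.999 + 2*1.008

440.91 g/mol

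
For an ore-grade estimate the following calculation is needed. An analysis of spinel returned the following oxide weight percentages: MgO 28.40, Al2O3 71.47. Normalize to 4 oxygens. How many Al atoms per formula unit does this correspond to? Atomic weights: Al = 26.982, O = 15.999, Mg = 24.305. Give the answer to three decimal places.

MgO (M=40.304): mol = 0.70464; Mg = 0.70464, O = 0.70464.
Al2O3 (M=101.961): mol = 0.70095; Al = 1.40190, O = 2.10285.
ΣO = 2.80749; factor = 4/ΣO = 1.42476.
Al apfu = 1.40190 × 1.42476 = 1.997.

1.997 Al apfu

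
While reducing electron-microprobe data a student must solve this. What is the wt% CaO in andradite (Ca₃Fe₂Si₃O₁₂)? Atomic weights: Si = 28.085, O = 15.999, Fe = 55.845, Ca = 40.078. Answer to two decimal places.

Formula mass = 508.167 g/mol.
3 Ca → 3.0000 mol CaO per formula unit; M(CaO) = 56.077, so CaO mass = 168.231 g.
168.231/508.167 × 100 = 33.11 wt%.

33.11 wt%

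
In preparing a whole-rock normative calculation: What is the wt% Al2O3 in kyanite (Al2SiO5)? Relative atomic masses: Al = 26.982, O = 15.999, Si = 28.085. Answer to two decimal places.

62.92 wt%

Formula mass = 162.044 g/mol.
2 Al → 1.0000 mol Al2O3 per formula unit; M(Al2O3) = 101.961, so Al2O3 mass = 101.961 g.
101.961/162.044 × 100 = 62.92 wt%.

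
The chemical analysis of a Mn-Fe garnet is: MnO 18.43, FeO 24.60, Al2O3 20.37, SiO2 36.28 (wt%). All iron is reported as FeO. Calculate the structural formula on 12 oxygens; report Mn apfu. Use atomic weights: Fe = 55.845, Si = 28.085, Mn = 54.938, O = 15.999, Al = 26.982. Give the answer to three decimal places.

1.294 Mn apfu

MnO: 18.43/70.937 = 0.25981 mol → 0.25981 mol Mn, 0.25981 mol O.
FeO: 24.60/71.844 = 0.34241 mol → 0.34241 mol Fe, 0.34241 mol O.
Al2O3: 20.37/101.961 = 0.19978 mol → 0.39956 mol Al, 0.59934 mol O.
SiO2: 36.28/60.083 = 0.60383 mol → 0.60383 mol Si, 1.20766 mol O.
Total oxygen = 2.40922 mol. Normalization factor = 12/2.40922 = 4.98087.
Mn per 12 O = 0.25981 × 4.98087 = 1.294.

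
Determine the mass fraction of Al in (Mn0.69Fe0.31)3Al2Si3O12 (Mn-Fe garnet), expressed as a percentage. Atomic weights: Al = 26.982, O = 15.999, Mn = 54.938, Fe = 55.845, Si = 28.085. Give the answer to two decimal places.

10.88 weight percent

M((Mn0.69Fe0.31)3Al2Si3O12) = 495.865 g/mol.
Al contributes 2 × 26.982 = 53.964 g per mole.
53.964/495.865 = 0.1088 → 10.88%.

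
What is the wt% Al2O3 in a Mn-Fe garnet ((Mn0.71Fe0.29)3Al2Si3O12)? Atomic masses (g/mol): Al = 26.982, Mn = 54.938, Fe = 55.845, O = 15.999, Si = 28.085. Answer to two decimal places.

Formula mass = 495.810 g/mol.
2 Al → 1.0000 mol Al2O3 per formula unit; M(Al2O3) = 101.961, so Al2O3 mass = 101.961 g.
101.961/495.810 × 100 = 20.56 wt%.

20.56 wt%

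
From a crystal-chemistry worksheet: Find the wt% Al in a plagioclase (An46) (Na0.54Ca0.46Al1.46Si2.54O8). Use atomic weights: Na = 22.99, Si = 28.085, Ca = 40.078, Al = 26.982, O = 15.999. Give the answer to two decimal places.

Molar mass of Na0.54Ca0.46Al1.46Si2.54O8: 0.54*22.99 + 0.46*40.078 + 1.46*26.982 + 2.54*28.085 + 8*15.999 = 269.572 g/mol.
Mass of Al per formula unit: 1.46 × 26.982 = 39.394 g.
Weight fraction Al = 39.394 / 269.572 = 0.1461.

14.61 mass %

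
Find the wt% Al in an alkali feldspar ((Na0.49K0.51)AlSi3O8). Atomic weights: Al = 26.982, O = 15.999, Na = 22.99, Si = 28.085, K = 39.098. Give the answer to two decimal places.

Molar mass of (Na0.49K0.51)AlSi3O8: 0.49×22.99 + 0.51×39.098 + 1×26.982 + 3×28.085 + 8×15.999 = 270.434 g/mol.
Mass of Al per formula unit: 1 × 26.982 = 26.982 g.
Weight fraction Al = 26.982 / 270.434 = 0.0998.

9.98 mass %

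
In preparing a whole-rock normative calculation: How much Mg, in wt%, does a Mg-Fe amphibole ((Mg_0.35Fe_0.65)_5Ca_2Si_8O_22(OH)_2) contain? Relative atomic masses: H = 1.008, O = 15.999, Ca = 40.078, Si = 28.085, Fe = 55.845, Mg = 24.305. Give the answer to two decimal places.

M((Mg_0.35Fe_0.65)_5Ca_2Si_8O_22(OH)_2) = 914.858 g/mol.
Mg contributes 1.75 × 24.305 = 42.534 g per mole.
42.534/914.858 = 0.0465 → 4.65%.

4.65 wt%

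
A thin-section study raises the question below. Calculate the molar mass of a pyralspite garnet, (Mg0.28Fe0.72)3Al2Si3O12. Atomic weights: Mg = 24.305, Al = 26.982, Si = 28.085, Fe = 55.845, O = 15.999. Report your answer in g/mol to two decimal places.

471.25 g/mol

Mg: 0.84 × 24.305 = 20.4162
Fe: 2.16 × 55.845 = 120.6252
Al: 2 × 26.982 = 53.9640
Si: 3 × 28.085 = 84.2550
O: 12 × 15.999 = 191.9880
Summing the contributions gives the formula mass.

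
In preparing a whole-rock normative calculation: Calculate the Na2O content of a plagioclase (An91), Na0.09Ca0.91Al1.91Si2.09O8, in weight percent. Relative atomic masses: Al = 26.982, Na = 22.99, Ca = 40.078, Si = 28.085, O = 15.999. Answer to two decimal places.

Formula mass = 276.765 g/mol.
0.09 Na → 0.0450 mol Na2O per formula unit; M(Na2O) = 61.979, so Na2O mass = 2.789 g.
2.789/276.765 × 100 = 1.01 wt%.

1.01 wt%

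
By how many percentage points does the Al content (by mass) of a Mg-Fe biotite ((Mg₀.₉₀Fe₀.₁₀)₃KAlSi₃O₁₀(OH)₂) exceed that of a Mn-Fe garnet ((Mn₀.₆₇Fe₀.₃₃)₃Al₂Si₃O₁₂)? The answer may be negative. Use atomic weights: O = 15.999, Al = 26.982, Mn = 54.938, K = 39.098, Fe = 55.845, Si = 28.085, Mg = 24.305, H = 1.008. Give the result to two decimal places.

-4.56 percentage points

M((Mg₀.₉₀Fe₀.₁₀)₃KAlSi₃O₁₀(OH)₂) = 426.716 g/mol, so wt% Al = 26.982/426.716 × 100 = 6.32%.
M((Mn₀.₆₇Fe₀.₃₃)₃Al₂Si₃O₁₂) = 495.919 g/mol, so wt% Al = 53.964/495.919 × 100 = 10.88%.
6.32 − 10.88 = -4.56 pp.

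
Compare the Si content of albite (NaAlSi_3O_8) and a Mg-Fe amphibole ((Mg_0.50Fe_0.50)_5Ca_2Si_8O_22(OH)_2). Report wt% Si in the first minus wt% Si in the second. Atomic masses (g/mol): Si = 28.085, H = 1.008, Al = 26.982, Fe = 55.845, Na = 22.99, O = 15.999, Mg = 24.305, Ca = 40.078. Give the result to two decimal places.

6.92 percentage points

Si in NaAlSi_3O_8: molar mass 262.219 g/mol; 3×28.085 = 84.255 g → 32.13 wt%.
Si in (Mg_0.50Fe_0.50)_5Ca_2Si_8O_22(OH)_2: molar mass 891.203 g/mol; 8×28.085 = 224.680 g → 25.21 wt%.
Difference = 32.13 − 25.21 = 6.92 percentage points.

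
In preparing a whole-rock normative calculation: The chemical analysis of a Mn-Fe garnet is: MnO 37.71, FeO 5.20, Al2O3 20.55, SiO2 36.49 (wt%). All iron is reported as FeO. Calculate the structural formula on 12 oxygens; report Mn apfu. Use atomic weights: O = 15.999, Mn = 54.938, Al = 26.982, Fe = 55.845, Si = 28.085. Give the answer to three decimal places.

2.632 Mn apfu

37.71 wt% MnO ÷ 70.937 g/mol = 0.53160 mol, giving 0.53160 Mn and 0.53160 O.
5.20 wt% FeO ÷ 71.844 g/mol = 0.07238 mol, giving 0.07238 Fe and 0.07238 O.
20.55 wt% Al2O3 ÷ 101.961 g/mol = 0.20155 mol, giving 0.40310 Al and 0.60465 O.
36.49 wt% SiO2 ÷ 60.083 g/mol = 0.60733 mol, giving 0.60733 Si and 1.21466 O.
Oxygen sums to 2.42329; scaling by 12/2.42329 = 4.95195 puts the formula on 12 O.
Mn: 0.53160 × 4.95195 = 2.632 atoms per formula unit.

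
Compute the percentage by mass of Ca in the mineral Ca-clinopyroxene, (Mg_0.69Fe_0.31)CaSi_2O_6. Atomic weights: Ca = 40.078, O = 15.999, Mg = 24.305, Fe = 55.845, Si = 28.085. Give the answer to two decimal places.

17.71 mass %

M((Mg_0.69Fe_0.31)CaSi_2O_6) = 226.324 g/mol.
Ca contributes 1 × 40.078 = 40.078 g per mole.
40.078/226.324 = 0.1771 → 17.71%.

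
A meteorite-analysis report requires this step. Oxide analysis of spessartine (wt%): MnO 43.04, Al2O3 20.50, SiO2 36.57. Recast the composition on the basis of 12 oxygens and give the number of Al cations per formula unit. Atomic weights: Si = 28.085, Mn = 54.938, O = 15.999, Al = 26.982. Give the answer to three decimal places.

1.988 Al apfu

43.04 wt% MnO ÷ 70.937 g/mol = 0.60674 mol, giving 0.60674 Mn and 0.60674 O.
20.50 wt% Al2O3 ÷ 101.961 g/mol = 0.20106 mol, giving 0.40212 Al and 0.60318 O.
36.57 wt% SiO2 ÷ 60.083 g/mol = 0.60866 mol, giving 0.60866 Si and 1.21732 O.
Oxygen sums to 2.42724; scaling by 12/2.42724 = 4.94389 puts the formula on 12 O.
Al: 0.40212 × 4.94389 = 1.988 atoms per formula unit.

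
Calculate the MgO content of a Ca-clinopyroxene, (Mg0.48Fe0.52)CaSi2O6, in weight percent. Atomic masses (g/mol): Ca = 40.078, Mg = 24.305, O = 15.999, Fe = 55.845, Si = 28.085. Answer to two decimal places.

M((Mg0.48Fe0.52)CaSi2O6) = 232.948 g/mol; M(MgO) = 40.304 g/mol.
Moles MgO per formula unit = 0.48 Mg ÷ 1 = 0.4800.
MgO fraction = (0.4800 × 40.304) / 232.948 = 19.346/232.948 = 0.0830.

8.30 wt%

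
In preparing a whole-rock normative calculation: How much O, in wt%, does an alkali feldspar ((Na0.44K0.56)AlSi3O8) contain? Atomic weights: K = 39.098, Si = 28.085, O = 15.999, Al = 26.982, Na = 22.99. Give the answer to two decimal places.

Molar mass of (Na0.44K0.56)AlSi3O8: 0.44×22.99 + 0.56×39.098 + 1×26.982 + 3×28.085 + 8×15.999 = 271.239 g/mol.
Mass of O per formula unit: 8 × 15.999 = 127.992 g.
Weight fraction O = 127.992 / 271.239 = 0.4719.

47.19 wt%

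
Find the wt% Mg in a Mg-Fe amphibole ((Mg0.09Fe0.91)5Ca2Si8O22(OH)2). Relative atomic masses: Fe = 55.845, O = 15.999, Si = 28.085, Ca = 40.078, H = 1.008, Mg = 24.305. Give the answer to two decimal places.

1.14 mass %

Formula mass = 0.45*24.305 + 4.55*55.845 + 2*40.078 + 8*28.085 + 24*15.999 + 2*1.008 = 955.860 g/mol, of which 10.937 g is Mg.
So Mg makes up 10.937/955.860 = 0.0114 of the mass, i.e. 1.14%.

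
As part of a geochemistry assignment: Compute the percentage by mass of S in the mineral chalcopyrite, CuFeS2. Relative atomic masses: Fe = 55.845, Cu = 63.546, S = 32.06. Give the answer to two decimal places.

Molar mass of CuFeS2: 1*63.546 + 1*55.845 + 2*32.06 = 183.511 g/mol.
Mass of S per formula unit: 2 × 32.06 = 64.120 g.
Weight fraction S = 64.120 / 183.511 = 0.3494.

34.94 wt%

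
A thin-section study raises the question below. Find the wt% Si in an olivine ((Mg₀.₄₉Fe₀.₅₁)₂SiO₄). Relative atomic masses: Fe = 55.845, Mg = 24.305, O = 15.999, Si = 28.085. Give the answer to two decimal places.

16.25 wt%

M((Mg₀.₄₉Fe₀.₅₁)₂SiO₄) = 172.862 g/mol.
Si contributes 1 × 28.085 = 28.085 g per mole.
28.085/172.862 = 0.1625 → 16.25%.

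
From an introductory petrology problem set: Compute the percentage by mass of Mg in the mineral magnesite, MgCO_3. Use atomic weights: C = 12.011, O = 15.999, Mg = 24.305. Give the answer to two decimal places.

Molar mass of MgCO_3: 1·24.305 + 1·12.011 + 3·15.999 = 84.313 g/mol.
Mass of Mg per formula unit: 1 × 24.305 = 24.305 g.
Weight fraction Mg = 24.305 / 84.313 = 0.2883.

28.83 wt%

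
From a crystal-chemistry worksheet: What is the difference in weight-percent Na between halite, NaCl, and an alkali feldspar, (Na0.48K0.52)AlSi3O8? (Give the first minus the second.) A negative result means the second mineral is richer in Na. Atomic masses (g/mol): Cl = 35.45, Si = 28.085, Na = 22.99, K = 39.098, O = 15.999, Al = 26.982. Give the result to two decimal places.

Na in NaCl: molar mass 58.440 g/mol; 1×22.99 = 22.990 g → 39.34 wt%.
Na in (Na0.48K0.52)AlSi3O8: molar mass 270.595 g/mol; 0.48×22.99 = 11.035 g → 4.08 wt%.
Difference = 39.34 − 4.08 = 35.26 percentage points.

35.26 percentage points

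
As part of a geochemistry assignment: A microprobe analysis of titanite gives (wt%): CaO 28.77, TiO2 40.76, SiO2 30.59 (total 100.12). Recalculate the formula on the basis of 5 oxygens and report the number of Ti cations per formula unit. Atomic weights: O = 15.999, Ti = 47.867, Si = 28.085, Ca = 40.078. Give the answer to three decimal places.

1.000 Ti apfu

CaO: 28.77/56.077 = 0.51304 mol → 0.51304 mol Ca, 0.51304 mol O.
TiO2: 40.76/79.865 = 0.51036 mol → 0.51036 mol Ti, 1.02072 mol O.
SiO2: 30.59/60.083 = 0.50913 mol → 0.50913 mol Si, 1.01826 mol O.
Total oxygen = 2.55202 mol. Normalization factor = 5/2.55202 = 1.95923.
Ti per 5 O = 0.51036 × 1.95923 = 1.000.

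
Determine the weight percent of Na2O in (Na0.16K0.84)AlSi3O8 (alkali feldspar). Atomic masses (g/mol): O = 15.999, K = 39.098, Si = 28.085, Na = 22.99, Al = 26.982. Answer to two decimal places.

1.80 wt%

M((Na0.16K0.84)AlSi3O8) = 275.750 g/mol; M(Na2O) = 61.979 g/mol.
Moles Na2O per formula unit = 0.16 Na ÷ 2 = 0.0800.
Na2O fraction = (0.0800 × 61.979) / 275.750 = 4.958/275.750 = 0.0180.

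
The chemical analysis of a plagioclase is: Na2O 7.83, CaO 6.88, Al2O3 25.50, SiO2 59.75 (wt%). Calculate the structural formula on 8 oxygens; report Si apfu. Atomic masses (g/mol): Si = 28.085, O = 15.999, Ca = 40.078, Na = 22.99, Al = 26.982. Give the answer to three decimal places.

7.83 wt% Na2O ÷ 61.979 g/mol = 0.12633 mol, giving 0.25266 Na and 0.12633 O.
6.88 wt% CaO ÷ 56.077 g/mol = 0.12269 mol, giving 0.12269 Ca and 0.12269 O.
25.50 wt% Al2O3 ÷ 101.961 g/mol = 0.25010 mol, giving 0.50020 Al and 0.75030 O.
59.75 wt% SiO2 ÷ 60.083 g/mol = 0.99446 mol, giving 0.99446 Si and 1.98892 O.
Oxygen sums to 2.98824; scaling by 8/2.98824 = 2.67716 puts the formula on 8 O.
Si: 0.99446 × 2.67716 = 2.662 atoms per formula unit.

2.662 Si apfu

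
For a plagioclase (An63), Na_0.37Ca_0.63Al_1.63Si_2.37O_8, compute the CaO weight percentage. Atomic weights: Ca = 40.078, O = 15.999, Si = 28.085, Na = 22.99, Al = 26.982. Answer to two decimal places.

12.97 wt%

Molar mass of Na_0.37Ca_0.63Al_1.63Si_2.37O_8 = 0.37×22.99 + 0.63×40.078 + 1.63×26.982 + 2.37×28.085 + 8×15.999 = 272.290 g/mol.
Each formula unit contains 0.63 Ca, equivalent to 0.63/1 = 0.6300 mol CaO.
M(CaO) = 1×40.078 + 1×15.999 = 56.077 g/mol.
Mass of CaO per formula unit = 0.6300 × 56.077 = 35.329 g.
CaO wt% = 35.329 / 272.290 × 100 = 12.97%.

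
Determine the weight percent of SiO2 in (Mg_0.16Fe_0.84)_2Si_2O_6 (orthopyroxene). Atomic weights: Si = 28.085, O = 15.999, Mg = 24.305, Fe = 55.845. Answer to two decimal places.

47.35 wt%

Molar mass of (Mg_0.16Fe_0.84)_2Si_2O_6 = 0.32×24.305 + 1.68×55.845 + 2×28.085 + 6×15.999 = 253.761 g/mol.
Each formula unit contains 2 Si, equivalent to 2/1 = 2.0000 mol SiO2.
M(SiO2) = 1×28.085 + 2×15.999 = 60.083 g/mol.
Mass of SiO2 per formula unit = 2.0000 × 60.083 = 120.166 g.
SiO2 wt% = 120.166 / 253.761 × 100 = 47.35%.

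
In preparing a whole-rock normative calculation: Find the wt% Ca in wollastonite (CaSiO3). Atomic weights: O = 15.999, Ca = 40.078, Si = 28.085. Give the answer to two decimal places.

34.50 mass %

M(CaSiO3) = 116.160 g/mol.
Ca contributes 1 × 40.078 = 40.078 g per mole.
40.078/116.160 = 0.3450 → 34.50%.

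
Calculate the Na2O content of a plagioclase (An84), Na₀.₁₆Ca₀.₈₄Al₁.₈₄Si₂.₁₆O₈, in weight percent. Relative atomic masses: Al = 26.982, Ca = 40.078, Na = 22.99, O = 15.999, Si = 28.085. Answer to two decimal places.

M(Na₀.₁₆Ca₀.₈₄Al₁.₈₄Si₂.₁₆O₈) = 275.646 g/mol; M(Na2O) = 61.979 g/mol.
Moles Na2O per formula unit = 0.16 Na ÷ 2 = 0.0800.
Na2O fraction = (0.0800 × 61.979) / 275.646 = 4.958/275.646 = 0.0180.

1.80 wt%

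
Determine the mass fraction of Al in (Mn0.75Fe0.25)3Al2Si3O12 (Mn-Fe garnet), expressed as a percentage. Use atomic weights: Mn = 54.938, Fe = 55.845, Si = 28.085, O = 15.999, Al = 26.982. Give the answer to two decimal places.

Molar mass of (Mn0.75Fe0.25)3Al2Si3O12: 2.25*54.938 + 0.75*55.845 + 2*26.982 + 3*28.085 + 12*15.999 = 495.701 g/mol.
Mass of Al per formula unit: 2 × 26.982 = 53.964 g.
Weight fraction Al = 53.964 / 495.701 = 0.1089.

10.89 mass %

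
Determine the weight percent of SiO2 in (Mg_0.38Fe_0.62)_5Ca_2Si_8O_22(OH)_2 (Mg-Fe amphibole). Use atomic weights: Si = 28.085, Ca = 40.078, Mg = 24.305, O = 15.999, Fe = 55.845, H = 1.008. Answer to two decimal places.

Molar mass of (Mg_0.38Fe_0.62)_5Ca_2Si_8O_22(OH)_2 = 1.90×24.305 + 3.10×55.845 + 2×40.078 + 8×28.085 + 24×15.999 + 2×1.008 = 910.127 g/mol.
Each formula unit contains 8 Si, equivalent to 8/1 = 8.0000 mol SiO2.
M(SiO2) = 1×28.085 + 2×15.999 = 60.083 g/mol.
Mass of SiO2 per formula unit = 8.0000 × 60.083 = 480.664 g.
SiO2 wt% = 480.664 / 910.127 × 100 = 52.81%.

52.81 wt%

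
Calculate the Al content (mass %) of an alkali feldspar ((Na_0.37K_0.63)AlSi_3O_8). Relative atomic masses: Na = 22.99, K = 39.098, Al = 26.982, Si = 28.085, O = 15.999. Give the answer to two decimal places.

9.91 mass %

Formula mass = 0.37×22.99 + 0.63×39.098 + 1×26.982 + 3×28.085 + 8×15.999 = 272.367 g/mol, of which 26.982 g is Al.
So Al makes up 26.982/272.367 = 0.0991 of the mass, i.e. 9.91%.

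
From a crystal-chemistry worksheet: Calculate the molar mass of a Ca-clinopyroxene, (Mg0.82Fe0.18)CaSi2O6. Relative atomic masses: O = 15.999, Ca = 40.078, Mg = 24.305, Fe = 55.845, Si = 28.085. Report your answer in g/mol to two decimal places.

222.22 g/mol

The formula mass is the sum 0.82(24.305) + 0.18(55.845) + 1(40.078) + 2(28.085) + 6(15.999).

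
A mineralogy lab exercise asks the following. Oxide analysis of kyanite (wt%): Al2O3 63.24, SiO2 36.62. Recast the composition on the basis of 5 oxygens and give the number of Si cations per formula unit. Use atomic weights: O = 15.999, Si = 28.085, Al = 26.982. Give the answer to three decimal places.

0.990 Si apfu

63.24 wt% Al2O3 ÷ 101.961 g/mol = 0.62024 mol, giving 1.24048 Al and 1.86072 O.
36.62 wt% SiO2 ÷ 60.083 g/mol = 0.60949 mol, giving 0.60949 Si and 1.21898 O.
Oxygen sums to 3.07970; scaling by 5/3.07970 = 1.62353 puts the formula on 5 O.
Si: 0.60949 × 1.62353 = 0.990 atoms per formula unit.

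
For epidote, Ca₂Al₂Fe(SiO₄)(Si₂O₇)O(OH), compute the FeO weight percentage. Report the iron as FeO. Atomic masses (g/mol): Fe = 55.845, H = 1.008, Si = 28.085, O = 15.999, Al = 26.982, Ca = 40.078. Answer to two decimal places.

Molar mass of Ca₂Al₂Fe(SiO₄)(Si₂O₇)O(OH) = 2×40.078 + 2×26.982 + 1×55.845 + 3×28.085 + 13×15.999 + 1×1.008 = 483.215 g/mol.
Each formula unit contains 1 Fe, equivalent to 1/1 = 1.0000 mol FeO.
M(FeO) = 1×55.845 + 1×15.999 = 71.844 g/mol.
Mass of FeO per formula unit = 1.0000 × 71.844 = 71.844 g.
FeO wt% = 71.844 / 483.215 × 100 = 14.87%.

14.87 wt%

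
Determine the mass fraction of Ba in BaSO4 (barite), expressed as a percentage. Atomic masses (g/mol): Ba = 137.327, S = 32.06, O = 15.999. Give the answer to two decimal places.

Formula mass = 1×137.327 + 1×32.06 + 4×15.999 = 233.383 g/mol, of which 137.327 g is Ba.
So Ba makes up 137.327/233.383 = 0.5884 of the mass, i.e. 58.84%.

58.84 weight percent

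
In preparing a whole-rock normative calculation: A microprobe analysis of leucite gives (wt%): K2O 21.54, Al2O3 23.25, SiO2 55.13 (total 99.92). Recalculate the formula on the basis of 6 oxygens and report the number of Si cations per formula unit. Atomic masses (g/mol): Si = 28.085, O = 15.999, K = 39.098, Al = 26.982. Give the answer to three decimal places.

2.003 Si apfu

K2O (M=94.195): mol = 0.22867; K = 0.45734, O = 0.22867.
Al2O3 (M=101.961): mol = 0.22803; Al = 0.45606, O = 0.68409.
SiO2 (M=60.083): mol = 0.91756; Si = 0.91756, O = 1.83512.
ΣO = 2.74788; factor = 6/ΣO = 2.18350.
Si apfu = 0.91756 × 2.18350 = 2.003.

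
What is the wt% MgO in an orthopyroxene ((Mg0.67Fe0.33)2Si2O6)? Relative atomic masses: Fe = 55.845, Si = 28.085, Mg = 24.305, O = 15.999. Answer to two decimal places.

M((Mg0.67Fe0.33)2Si2O6) = 221.590 g/mol; M(MgO) = 40.304 g/mol.
Moles MgO per formula unit = 1.34 Mg ÷ 1 = 1.3400.
MgO fraction = (1.3400 × 40.304) / 221.590 = 54.007/221.590 = 0.2437.

24.37 wt%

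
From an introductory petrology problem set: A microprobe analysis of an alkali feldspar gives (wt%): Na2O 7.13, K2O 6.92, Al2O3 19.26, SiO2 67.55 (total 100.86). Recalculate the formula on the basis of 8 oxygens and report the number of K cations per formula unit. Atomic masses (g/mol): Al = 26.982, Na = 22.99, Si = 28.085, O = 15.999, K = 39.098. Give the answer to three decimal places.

0.391 K apfu

7.13 wt% Na2O ÷ 61.979 g/mol = 0.11504 mol, giving 0.23008 Na and 0.11504 O.
6.92 wt% K2O ÷ 94.195 g/mol = 0.07346 mol, giving 0.14692 K and 0.07346 O.
19.26 wt% Al2O3 ÷ 101.961 g/mol = 0.18890 mol, giving 0.37780 Al and 0.56670 O.
67.55 wt% SiO2 ÷ 60.083 g/mol = 1.12428 mol, giving 1.12428 Si and 2.24856 O.
Oxygen sums to 3.00376; scaling by 8/3.00376 = 2.66333 puts the formula on 8 O.
K: 0.14692 × 2.66333 = 0.391 atoms per formula unit.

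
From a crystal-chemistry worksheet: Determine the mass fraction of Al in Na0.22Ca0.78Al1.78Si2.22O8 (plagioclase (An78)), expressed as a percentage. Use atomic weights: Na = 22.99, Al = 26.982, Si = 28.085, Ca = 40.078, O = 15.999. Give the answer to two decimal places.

17.48 wt%

Formula mass = 0.22×22.99 + 0.78×40.078 + 1.78×26.982 + 2.22×28.085 + 8×15.999 = 274.687 g/mol, of which 48.028 g is Al.
So Al makes up 48.028/274.687 = 0.1748 of the mass, i.e. 17.48%.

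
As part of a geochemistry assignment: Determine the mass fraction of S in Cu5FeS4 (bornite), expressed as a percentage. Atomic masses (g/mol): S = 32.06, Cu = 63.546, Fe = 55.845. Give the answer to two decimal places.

Molar mass of Cu5FeS4: 5×63.546 + 1×55.845 + 4×32.06 = 501.815 g/mol.
Mass of S per formula unit: 4 × 32.06 = 128.240 g.
Weight fraction S = 128.240 / 501.815 = 0.2556.

25.56 weight percent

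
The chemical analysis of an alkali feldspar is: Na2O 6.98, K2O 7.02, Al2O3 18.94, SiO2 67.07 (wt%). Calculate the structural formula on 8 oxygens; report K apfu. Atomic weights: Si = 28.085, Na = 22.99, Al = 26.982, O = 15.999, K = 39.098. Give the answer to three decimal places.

0.401 K apfu

Na2O: 6.98/61.979 = 0.11262 mol → 0.22524 mol Na, 0.11262 mol O.
K2O: 7.02/94.195 = 0.07453 mol → 0.14906 mol K, 0.07453 mol O.
Al2O3: 18.94/101.961 = 0.18576 mol → 0.37152 mol Al, 0.55728 mol O.
SiO2: 67.07/60.083 = 1.11629 mol → 1.11629 mol Si, 2.23258 mol O.
Total oxygen = 2.97701 mol. Normalization factor = 8/2.97701 = 2.68726.
K per 8 O = 0.14906 × 2.68726 = 0.401.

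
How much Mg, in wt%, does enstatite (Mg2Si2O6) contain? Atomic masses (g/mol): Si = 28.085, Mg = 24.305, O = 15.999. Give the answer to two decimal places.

Formula mass = 2*24.305 + 2*28.085 + 6*15.999 = 200.774 g/mol, of which 48.610 g is Mg.
So Mg makes up 48.610/200.774 = 0.2421 of the mass, i.e. 24.21%.

24.21 wt%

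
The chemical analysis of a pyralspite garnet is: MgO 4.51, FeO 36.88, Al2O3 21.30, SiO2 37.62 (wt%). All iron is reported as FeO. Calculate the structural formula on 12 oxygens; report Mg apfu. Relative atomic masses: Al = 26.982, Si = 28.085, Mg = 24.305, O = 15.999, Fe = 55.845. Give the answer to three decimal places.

0.536 Mg apfu

4.51 wt% MgO ÷ 40.304 g/mol = 0.11190 mol, giving 0.11190 Mg and 0.11190 O.
36.88 wt% FeO ÷ 71.844 g/mol = 0.51333 mol, giving 0.51333 Fe and 0.51333 O.
21.30 wt% Al2O3 ÷ 101.961 g/mol = 0.20890 mol, giving 0.41780 Al and 0.62670 O.
37.62 wt% SiO2 ÷ 60.083 g/mol = 0.62613 mol, giving 0.62613 Si and 1.25226 O.
Oxygen sums to 2.50419; scaling by 12/2.50419 = 4.79197 puts the formula on 12 O.
Mg: 0.11190 × 4.79197 = 0.536 atoms per formula unit.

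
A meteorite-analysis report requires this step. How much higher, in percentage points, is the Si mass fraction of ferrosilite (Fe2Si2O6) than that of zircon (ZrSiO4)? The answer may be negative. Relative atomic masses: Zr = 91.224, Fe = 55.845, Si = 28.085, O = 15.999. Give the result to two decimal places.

5.97 percentage points

Si in Fe2Si2O6: molar mass 263.854 g/mol; 2×28.085 = 56.170 g → 21.29 wt%.
Si in ZrSiO4: molar mass 183.305 g/mol; 1×28.085 = 28.085 g → 15.32 wt%.
Difference = 21.29 − 15.32 = 5.97 percentage points.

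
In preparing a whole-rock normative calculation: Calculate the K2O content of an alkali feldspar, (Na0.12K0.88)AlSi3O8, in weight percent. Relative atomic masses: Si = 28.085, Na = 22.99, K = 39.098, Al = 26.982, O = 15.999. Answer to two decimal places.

15.00 wt%

M((Na0.12K0.88)AlSi3O8) = 276.394 g/mol; M(K2O) = 94.195 g/mol.
Moles K2O per formula unit = 0.88 K ÷ 2 = 0.4400.
K2O fraction = (0.4400 × 94.195) / 276.394 = 41.446/276.394 = 0.1500.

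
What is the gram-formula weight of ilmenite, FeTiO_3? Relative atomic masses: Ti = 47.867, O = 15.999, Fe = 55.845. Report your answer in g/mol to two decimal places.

151.71 g/mol

M = 1(55.845) + 1(47.867) + 3(15.999)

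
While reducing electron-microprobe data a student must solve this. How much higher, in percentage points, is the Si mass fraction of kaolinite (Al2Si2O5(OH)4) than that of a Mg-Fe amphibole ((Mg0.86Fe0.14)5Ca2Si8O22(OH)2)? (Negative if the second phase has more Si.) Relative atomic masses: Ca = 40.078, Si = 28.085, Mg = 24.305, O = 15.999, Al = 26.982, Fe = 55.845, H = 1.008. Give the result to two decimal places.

-5.17 percentage points

M(Al2Si2O5(OH)4) = 258.157 g/mol, so wt% Si = 56.170/258.157 × 100 = 21.76%.
M((Mg0.86Fe0.14)5Ca2Si8O22(OH)2) = 834.431 g/mol, so wt% Si = 224.680/834.431 × 100 = 26.93%.
21.76 − 26.93 = -5.17 pp.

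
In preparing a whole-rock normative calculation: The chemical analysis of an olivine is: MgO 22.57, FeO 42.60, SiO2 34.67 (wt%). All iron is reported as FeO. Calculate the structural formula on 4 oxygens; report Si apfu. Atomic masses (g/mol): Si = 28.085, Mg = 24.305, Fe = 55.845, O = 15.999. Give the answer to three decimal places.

22.57 wt% MgO ÷ 40.304 g/mol = 0.55999 mol, giving 0.55999 Mg and 0.55999 O.
42.60 wt% FeO ÷ 71.844 g/mol = 0.59295 mol, giving 0.59295 Fe and 0.59295 O.
34.67 wt% SiO2 ÷ 60.083 g/mol = 0.57704 mol, giving 0.57704 Si and 1.15408 O.
Oxygen sums to 2.30702; scaling by 4/2.30702 = 1.73384 puts the formula on 4 O.
Si: 0.57704 × 1.73384 = 1.000 atoms per formula unit.

1.000 Si apfu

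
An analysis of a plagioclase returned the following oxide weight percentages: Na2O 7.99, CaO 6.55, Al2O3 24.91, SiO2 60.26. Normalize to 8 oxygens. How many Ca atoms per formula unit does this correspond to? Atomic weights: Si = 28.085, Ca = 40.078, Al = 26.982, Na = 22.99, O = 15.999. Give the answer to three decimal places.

Na2O: 7.99/61.979 = 0.12891 mol → 0.25782 mol Na, 0.12891 mol O.
CaO: 6.55/56.077 = 0.11680 mol → 0.11680 mol Ca, 0.11680 mol O.
Al2O3: 24.91/101.961 = 0.24431 mol → 0.48862 mol Al, 0.73293 mol O.
SiO2: 60.26/60.083 = 1.00295 mol → 1.00295 mol Si, 2.00590 mol O.
Total oxygen = 2.98454 mol. Normalization factor = 8/2.98454 = 2.68048.
Ca per 8 O = 0.11680 × 2.68048 = 0.313.

0.313 Ca apfu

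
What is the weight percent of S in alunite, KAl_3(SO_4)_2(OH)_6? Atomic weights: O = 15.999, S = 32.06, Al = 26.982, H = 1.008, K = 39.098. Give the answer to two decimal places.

15.48 wt%

Molar mass of KAl_3(SO_4)_2(OH)_6: 1×39.098 + 3×26.982 + 2×32.06 + 14×15.999 + 6×1.008 = 414.198 g/mol.
Mass of S per formula unit: 2 × 32.06 = 64.120 g.
Weight fraction S = 64.120 / 414.198 = 0.1548.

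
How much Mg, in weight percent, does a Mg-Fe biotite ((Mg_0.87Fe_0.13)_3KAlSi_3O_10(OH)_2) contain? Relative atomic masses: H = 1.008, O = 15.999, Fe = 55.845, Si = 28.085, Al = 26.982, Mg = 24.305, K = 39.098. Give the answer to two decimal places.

14.77 weight percent

Molar mass of (Mg_0.87Fe_0.13)_3KAlSi_3O_10(OH)_2: 2.61·24.305 + 0.39·55.845 + 1·39.098 + 1·26.982 + 3·28.085 + 12·15.999 + 2·1.008 = 429.555 g/mol.
Mass of Mg per formula unit: 2.61 × 24.305 = 63.436 g.
Weight fraction Mg = 63.436 / 429.555 = 0.1477.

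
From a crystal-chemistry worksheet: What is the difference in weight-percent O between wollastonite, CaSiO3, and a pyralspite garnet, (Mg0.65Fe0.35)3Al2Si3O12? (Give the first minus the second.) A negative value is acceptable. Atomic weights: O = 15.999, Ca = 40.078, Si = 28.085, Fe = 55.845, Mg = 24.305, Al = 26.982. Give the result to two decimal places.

First mineral: 47.997 g O in 116.160 g formula = 41.32 wt% O.
Second mineral: 191.988 g O in 436.239 g formula = 44.01 wt% O.
41.32% − 44.01% gives a difference of -2.69 percentage points.

-2.69 percentage points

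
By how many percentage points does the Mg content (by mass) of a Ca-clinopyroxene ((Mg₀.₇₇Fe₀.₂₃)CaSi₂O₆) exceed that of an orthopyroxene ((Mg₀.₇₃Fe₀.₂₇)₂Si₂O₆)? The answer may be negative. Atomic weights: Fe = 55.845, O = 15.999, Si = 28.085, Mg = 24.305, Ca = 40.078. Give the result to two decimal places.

-7.93 percentage points

Mg in (Mg₀.₇₇Fe₀.₂₃)CaSi₂O₆: molar mass 223.801 g/mol; 0.77×24.305 = 18.715 g → 8.36 wt%.
Mg in (Mg₀.₇₃Fe₀.₂₇)₂Si₂O₆: molar mass 217.806 g/mol; 1.46×24.305 = 35.485 g → 16.29 wt%.
Difference = 8.36 − 16.29 = -7.93 percentage points.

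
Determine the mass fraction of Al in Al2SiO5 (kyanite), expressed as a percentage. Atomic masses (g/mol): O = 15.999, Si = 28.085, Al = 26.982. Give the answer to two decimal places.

M(Al2SiO5) = 162.044 g/mol.
Al contributes 2 × 26.982 = 53.964 g per mole.
53.964/162.044 = 0.3330 → 33.30%.

33.30 weight percent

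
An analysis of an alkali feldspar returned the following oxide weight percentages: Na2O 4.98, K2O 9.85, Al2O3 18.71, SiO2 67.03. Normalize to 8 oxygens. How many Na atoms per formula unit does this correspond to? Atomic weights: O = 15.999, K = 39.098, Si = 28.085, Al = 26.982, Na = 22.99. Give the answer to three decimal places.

4.98 wt% Na2O ÷ 61.979 g/mol = 0.08035 mol, giving 0.16070 Na and 0.08035 O.
9.85 wt% K2O ÷ 94.195 g/mol = 0.10457 mol, giving 0.20914 K and 0.10457 O.
18.71 wt% Al2O3 ÷ 101.961 g/mol = 0.18350 mol, giving 0.36700 Al and 0.55050 O.
67.03 wt% SiO2 ÷ 60.083 g/mol = 1.11562 mol, giving 1.11562 Si and 2.23124 O.
Oxygen sums to 2.96666; scaling by 8/2.96666 = 2.69664 puts the formula on 8 O.
Na: 0.16070 × 2.69664 = 0.433 atoms per formula unit.

0.433 Na apfu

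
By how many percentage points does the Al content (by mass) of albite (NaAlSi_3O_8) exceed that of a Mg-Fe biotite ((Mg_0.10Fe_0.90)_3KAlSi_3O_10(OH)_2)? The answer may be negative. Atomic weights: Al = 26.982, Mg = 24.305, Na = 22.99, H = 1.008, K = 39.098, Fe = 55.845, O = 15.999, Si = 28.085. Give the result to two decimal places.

M(NaAlSi_3O_8) = 262.219 g/mol, so wt% Al = 26.982/262.219 × 100 = 10.29%.
M((Mg_0.10Fe_0.90)_3KAlSi_3O_10(OH)_2) = 502.412 g/mol, so wt% Al = 26.982/502.412 × 100 = 5.37%.
10.29 − 5.37 = 4.92 pp.

4.92 percentage points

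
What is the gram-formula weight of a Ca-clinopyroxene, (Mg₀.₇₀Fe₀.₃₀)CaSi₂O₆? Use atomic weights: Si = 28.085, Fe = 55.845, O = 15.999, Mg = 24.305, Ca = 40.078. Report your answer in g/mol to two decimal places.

The formula mass is the sum 0.70·24.305 + 0.30·55.845 + 1·40.078 + 2·28.085 + 6·15.999.

226.01 g/mol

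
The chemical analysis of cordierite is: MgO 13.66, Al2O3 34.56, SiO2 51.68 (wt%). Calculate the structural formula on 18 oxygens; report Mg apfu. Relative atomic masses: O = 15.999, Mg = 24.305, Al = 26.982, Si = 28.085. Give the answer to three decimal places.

1.983 Mg apfu

MgO (M=40.304): mol = 0.33892; Mg = 0.33892, O = 0.33892.
Al2O3 (M=101.961): mol = 0.33895; Al = 0.67790, O = 1.01685.
SiO2 (M=60.083): mol = 0.86014; Si = 0.86014, O = 1.72028.
ΣO = 3.07605; factor = 18/ΣO = 5.85166.
Mg apfu = 0.33892 × 5.85166 = 1.983.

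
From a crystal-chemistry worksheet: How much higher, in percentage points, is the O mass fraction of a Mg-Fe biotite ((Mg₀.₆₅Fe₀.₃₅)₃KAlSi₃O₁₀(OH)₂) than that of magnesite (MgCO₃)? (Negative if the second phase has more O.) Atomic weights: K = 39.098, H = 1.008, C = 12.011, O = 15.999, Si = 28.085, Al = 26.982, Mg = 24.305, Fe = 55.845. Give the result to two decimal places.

-14.30 percentage points

First mineral: 191.988 g O in 450.371 g formula = 42.63 wt% O.
Second mineral: 47.997 g O in 84.313 g formula = 56.93 wt% O.
42.63% − 56.93% gives a difference of -14.30 percentage points.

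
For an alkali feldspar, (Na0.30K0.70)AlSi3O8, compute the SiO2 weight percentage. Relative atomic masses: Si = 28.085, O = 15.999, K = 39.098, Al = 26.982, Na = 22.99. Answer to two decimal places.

65.91 wt%

M((Na0.30K0.70)AlSi3O8) = 273.495 g/mol; M(SiO2) = 60.083 g/mol.
Moles SiO2 per formula unit = 3 Si ÷ 1 = 3.0000.
SiO2 fraction = (3.0000 × 60.083) / 273.495 = 180.249/273.495 = 0.6591.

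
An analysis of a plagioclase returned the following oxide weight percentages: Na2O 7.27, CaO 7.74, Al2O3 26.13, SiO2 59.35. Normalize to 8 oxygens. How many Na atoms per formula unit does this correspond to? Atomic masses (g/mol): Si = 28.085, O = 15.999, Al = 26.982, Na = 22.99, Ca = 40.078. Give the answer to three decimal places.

Na2O: 7.27/61.979 = 0.11730 mol → 0.23460 mol Na, 0.11730 mol O.
CaO: 7.74/56.077 = 0.13802 mol → 0.13802 mol Ca, 0.13802 mol O.
Al2O3: 26.13/101.961 = 0.25627 mol → 0.51254 mol Al, 0.76881 mol O.
SiO2: 59.35/60.083 = 0.98780 mol → 0.98780 mol Si, 1.97560 mol O.
Total oxygen = 2.99973 mol. Normalization factor = 8/2.99973 = 2.66691.
Na per 8 O = 0.23460 × 2.66691 = 0.626.

0.626 Na apfu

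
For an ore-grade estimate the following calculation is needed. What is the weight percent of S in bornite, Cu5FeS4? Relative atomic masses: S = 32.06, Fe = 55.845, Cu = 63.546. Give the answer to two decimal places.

25.56 wt%

Formula mass = 5·63.546 + 1·55.845 + 4·32.06 = 501.815 g/mol, of which 128.240 g is S.
So S makes up 128.240/501.815 = 0.2556 of the mass, i.e. 25.56%.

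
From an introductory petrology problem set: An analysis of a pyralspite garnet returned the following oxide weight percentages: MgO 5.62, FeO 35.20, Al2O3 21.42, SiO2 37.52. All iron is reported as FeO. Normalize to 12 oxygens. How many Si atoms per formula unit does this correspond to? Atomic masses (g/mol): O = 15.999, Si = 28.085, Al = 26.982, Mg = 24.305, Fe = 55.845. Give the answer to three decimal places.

2.987 Si apfu

MgO (M=40.304): mol = 0.13944; Mg = 0.13944, O = 0.13944.
FeO (M=71.844): mol = 0.48995; Fe = 0.48995, O = 0.48995.
Al2O3 (M=101.961): mol = 0.21008; Al = 0.42016, O = 0.63024.
SiO2 (M=60.083): mol = 0.62447; Si = 0.62447, O = 1.24894.
ΣO = 2.50857; factor = 12/ΣO = 4.78360.
Si apfu = 0.62447 × 4.78360 = 2.987.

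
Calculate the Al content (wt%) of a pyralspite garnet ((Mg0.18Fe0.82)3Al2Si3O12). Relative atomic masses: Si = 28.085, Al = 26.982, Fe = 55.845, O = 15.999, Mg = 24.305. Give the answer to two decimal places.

11.23 wt%

Formula mass = 0.54·24.305 + 2.46·55.845 + 2·26.982 + 3·28.085 + 12·15.999 = 480.710 g/mol, of which 53.964 g is Al.
So Al makes up 53.964/480.710 = 0.1123 of the mass, i.e. 11.23%.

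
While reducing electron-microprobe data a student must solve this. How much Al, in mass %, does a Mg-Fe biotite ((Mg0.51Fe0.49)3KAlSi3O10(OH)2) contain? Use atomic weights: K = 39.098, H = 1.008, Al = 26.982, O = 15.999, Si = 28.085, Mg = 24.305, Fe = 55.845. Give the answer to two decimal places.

5.82 mass %

Molar mass of (Mg0.51Fe0.49)3KAlSi3O10(OH)2: 1.53×24.305 + 1.47×55.845 + 1×39.098 + 1×26.982 + 3×28.085 + 12×15.999 + 2×1.008 = 463.618 g/mol.
Mass of Al per formula unit: 1 × 26.982 = 26.982 g.
Weight fraction Al = 26.982 / 463.618 = 0.0582.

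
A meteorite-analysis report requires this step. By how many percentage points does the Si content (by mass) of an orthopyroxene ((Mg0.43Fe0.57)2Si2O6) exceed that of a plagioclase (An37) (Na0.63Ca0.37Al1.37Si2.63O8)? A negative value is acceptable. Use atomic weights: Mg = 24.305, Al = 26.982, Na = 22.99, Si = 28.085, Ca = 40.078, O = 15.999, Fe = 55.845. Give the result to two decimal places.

First mineral: 56.170 g Si in 236.730 g formula = 23.73 wt% Si.
Second mineral: 73.864 g Si in 268.133 g formula = 27.55 wt% Si.
23.73% − 27.55% gives a difference of -3.82 percentage points.

-3.82 percentage points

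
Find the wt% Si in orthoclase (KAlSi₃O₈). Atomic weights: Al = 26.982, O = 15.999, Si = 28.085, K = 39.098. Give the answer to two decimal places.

30.27 wt%

Formula mass = 1*39.098 + 1*26.982 + 3*28.085 + 8*15.999 = 278.327 g/mol, of which 84.255 g is Si.
So Si makes up 84.255/278.327 = 0.3027 of the mass, i.e. 30.27%.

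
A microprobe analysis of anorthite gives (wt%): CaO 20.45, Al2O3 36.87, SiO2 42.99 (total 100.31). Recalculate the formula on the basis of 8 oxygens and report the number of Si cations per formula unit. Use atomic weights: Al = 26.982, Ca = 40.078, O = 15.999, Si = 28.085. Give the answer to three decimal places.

CaO: 20.45/56.077 = 0.36468 mol → 0.36468 mol Ca, 0.36468 mol O.
Al2O3: 36.87/101.961 = 0.36161 mol → 0.72322 mol Al, 1.08483 mol O.
SiO2: 42.99/60.083 = 0.71551 mol → 0.71551 mol Si, 1.43102 mol O.
Total oxygen = 2.88053 mol. Normalization factor = 8/2.88053 = 2.77727.
Si per 8 O = 0.71551 × 2.77727 = 1.987.

1.987 Si apfu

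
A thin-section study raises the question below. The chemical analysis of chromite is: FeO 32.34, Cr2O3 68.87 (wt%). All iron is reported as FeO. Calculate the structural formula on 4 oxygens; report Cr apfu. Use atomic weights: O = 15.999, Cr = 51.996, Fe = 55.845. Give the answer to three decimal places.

32.34 wt% FeO ÷ 71.844 g/mol = 0.45014 mol, giving 0.45014 Fe and 0.45014 O.
68.87 wt% Cr2O3 ÷ 151.989 g/mol = 0.45312 mol, giving 0.90624 Cr and 1.35936 O.
Oxygen sums to 1.80950; scaling by 4/1.80950 = 2.21056 puts the formula on 4 O.
Cr: 0.90624 × 2.21056 = 2.003 atoms per formula unit.

2.003 Cr apfu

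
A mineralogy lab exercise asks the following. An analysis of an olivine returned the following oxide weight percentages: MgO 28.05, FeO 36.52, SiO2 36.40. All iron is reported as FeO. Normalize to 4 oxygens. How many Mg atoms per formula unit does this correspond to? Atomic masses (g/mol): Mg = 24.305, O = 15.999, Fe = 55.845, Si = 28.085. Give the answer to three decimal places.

1.152 Mg apfu

28.05 wt% MgO ÷ 40.304 g/mol = 0.69596 mol, giving 0.69596 Mg and 0.69596 O.
36.52 wt% FeO ÷ 71.844 g/mol = 0.50832 mol, giving 0.50832 Fe and 0.50832 O.
36.40 wt% SiO2 ÷ 60.083 g/mol = 0.60583 mol, giving 0.60583 Si and 1.21166 O.
Oxygen sums to 2.41594; scaling by 4/2.41594 = 1.65567 puts the formula on 4 O.
Mg: 0.69596 × 1.65567 = 1.152 atoms per formula unit.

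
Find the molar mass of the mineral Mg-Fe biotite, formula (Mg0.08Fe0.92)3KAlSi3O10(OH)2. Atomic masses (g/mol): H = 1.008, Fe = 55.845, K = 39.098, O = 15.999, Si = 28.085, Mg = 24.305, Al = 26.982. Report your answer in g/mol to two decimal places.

504.30 g/mol

M = 0.24·24.305 + 2.76·55.845 + 1·39.098 + 1·26.982 + 3·28.085 + 12·15.999 + 2·1.008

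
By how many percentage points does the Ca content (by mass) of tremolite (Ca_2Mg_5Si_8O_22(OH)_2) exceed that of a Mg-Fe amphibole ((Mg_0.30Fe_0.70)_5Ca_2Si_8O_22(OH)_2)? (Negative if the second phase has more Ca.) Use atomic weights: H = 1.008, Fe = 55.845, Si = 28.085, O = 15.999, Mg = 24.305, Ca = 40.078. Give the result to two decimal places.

1.18 percentage points

First mineral: 80.156 g Ca in 812.353 g formula = 9.87 wt% Ca.
Second mineral: 80.156 g Ca in 922.743 g formula = 8.69 wt% Ca.
9.87% − 8.69% gives a difference of 1.18 percentage points.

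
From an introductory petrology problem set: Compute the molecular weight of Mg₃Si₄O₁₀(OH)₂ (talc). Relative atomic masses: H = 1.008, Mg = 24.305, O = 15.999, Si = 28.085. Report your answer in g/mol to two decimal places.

379.26 g/mol

Mg: 3 × 24.305 = 72.9150
Si: 4 × 28.085 = 112.3400
O: 12 × 15.999 = 191.9880
H: 2 × 1.008 = 2.0160
Summing the contributions gives the formula mass.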